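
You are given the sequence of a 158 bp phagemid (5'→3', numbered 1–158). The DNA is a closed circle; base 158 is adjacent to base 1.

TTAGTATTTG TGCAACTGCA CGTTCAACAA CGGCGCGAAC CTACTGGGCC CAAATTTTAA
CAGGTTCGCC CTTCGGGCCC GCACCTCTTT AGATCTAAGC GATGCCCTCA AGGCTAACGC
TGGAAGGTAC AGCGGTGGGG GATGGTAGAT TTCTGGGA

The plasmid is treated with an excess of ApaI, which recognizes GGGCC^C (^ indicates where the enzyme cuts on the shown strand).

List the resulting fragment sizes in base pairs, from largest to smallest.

ApaI sites (GGGCCC) start at positions 46, 75.
ApaI cuts after base 5 of each site (before the last base), so after positions 50, 79.
Circular molecule, 2 cuts → 2 fragments:
  51–79 → 29 bp
  80–158 then 1–50 → 79 + 50 = 129 bp
Sorted largest to smallest: 129, 29 bp.

129, 29 bp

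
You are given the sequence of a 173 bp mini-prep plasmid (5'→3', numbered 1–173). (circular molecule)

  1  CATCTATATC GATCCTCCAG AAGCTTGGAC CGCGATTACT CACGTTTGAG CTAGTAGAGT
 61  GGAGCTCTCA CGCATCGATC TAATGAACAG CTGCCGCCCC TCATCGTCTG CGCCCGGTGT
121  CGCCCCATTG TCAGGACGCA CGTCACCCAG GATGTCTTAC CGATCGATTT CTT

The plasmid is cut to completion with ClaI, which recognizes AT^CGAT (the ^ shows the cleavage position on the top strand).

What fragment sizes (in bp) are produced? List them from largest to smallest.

89, 66, 18 bp

ClaI sites (ATCGAT) start at positions 8, 74, 163.
ClaI cuts after base 2 of each site, so after positions 9, 75, 164.
Circular molecule, 3 cuts → 3 fragments:
  10–75 → 66 bp
  76–164 → 89 bp
  165–173 then 1–9 → 9 + 9 = 18 bp
Sorted largest to smallest: 89, 66, 18 bp.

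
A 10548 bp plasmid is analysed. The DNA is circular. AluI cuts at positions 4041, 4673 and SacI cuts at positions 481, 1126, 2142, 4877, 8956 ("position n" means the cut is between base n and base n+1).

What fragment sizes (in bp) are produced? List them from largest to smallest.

Combined cut positions (sorted): 481, 1126, 2142, 4041, 4673, 4877, 8956.
Circular molecule, 7 cuts → 7 fragments:
  1126 − 481 = 645 bp
  2142 − 1126 = 1016 bp
  4041 − 2142 = 1899 bp
  4673 − 4041 = 632 bp
  4877 − 4673 = 204 bp
  8956 − 4877 = 4079 bp
  wrap: 10548 − 8956 + 481 = 2073 bp
Sorted largest to smallest: 4079, 2073, 1899, 1016, 645, 632, 204 bp.

4079, 2073, 1899, 1016, 645, 632, 204 bp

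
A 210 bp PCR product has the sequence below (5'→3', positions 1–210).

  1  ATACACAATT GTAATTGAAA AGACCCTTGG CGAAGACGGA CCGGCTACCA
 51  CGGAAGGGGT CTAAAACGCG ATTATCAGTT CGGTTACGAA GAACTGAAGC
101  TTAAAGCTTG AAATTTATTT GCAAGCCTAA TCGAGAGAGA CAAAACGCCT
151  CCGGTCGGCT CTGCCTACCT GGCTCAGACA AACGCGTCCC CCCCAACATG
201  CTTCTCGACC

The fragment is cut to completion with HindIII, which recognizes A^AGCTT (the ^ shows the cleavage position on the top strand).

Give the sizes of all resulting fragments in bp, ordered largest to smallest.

HindIII sites (AAGCTT) start at positions 97, 104.
HindIII cuts after the first base of each site, so after positions 97, 104.
Linear molecule, 2 cuts → 3 fragments:
  1–97 → 97 bp
  98–104 → 7 bp
  105–210 → 106 bp
Sorted largest to smallest: 106, 97, 7 bp.

106, 97, 7 bp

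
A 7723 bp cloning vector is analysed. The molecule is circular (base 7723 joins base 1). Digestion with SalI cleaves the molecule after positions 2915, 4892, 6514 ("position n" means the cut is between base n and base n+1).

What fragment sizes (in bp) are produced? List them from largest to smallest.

4124, 1977, 1622 bp

Circular molecule, 3 cuts → 3 fragments:
  4892 − 2915 = 1977 bp
  6514 − 4892 = 1622 bp
  wrap: 7723 − 6514 + 2915 = 4124 bp
Sorted largest to smallest: 4124, 1977, 1622 bp.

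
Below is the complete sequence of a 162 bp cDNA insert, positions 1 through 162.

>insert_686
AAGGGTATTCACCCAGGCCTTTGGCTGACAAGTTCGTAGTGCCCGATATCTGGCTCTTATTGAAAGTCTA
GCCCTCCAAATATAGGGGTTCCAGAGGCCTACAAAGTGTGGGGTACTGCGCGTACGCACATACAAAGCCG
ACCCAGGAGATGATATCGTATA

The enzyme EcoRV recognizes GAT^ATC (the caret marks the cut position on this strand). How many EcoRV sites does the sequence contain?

2

GATATC occurs starting at positions 45, 152.
EcoRV cuts at 2 sites.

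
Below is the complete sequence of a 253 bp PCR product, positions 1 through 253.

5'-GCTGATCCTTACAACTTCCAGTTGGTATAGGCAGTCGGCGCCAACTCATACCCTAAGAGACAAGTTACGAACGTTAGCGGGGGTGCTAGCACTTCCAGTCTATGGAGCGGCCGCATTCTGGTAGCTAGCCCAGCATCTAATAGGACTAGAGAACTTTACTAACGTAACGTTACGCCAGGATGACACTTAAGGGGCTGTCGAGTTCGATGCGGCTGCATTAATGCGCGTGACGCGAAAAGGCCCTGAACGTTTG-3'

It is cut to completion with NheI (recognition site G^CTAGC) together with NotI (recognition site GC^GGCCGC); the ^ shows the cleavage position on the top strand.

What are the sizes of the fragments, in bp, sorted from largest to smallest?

129, 85, 23, 16 bp

NheI sites (GCTAGC) start at positions 85, 124.
NheI cuts after the first base of each site, so after positions 85, 124.
The NotI site (GCGGCCGC) starts at position 107.
NotI cuts after base 2 of each site, so after position 108.
Combined cut positions: 85, 108, 124.
Linear molecule, 3 cuts → 4 fragments:
  1–85 → 85 bp
  86–108 → 23 bp
  109–124 → 16 bp
  125–253 → 129 bp
Sorted largest to smallest: 129, 85, 23, 16 bp.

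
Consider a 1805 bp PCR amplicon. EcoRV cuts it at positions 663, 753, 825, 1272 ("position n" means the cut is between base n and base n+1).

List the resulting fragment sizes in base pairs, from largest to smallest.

663, 533, 447, 90, 72 bp

Linear molecule, 4 cuts → 5 fragments:
  663 − 0 = 663 bp
  753 − 663 = 90 bp
  825 − 753 = 72 bp
  1272 − 825 = 447 bp
  1805 − 1272 = 533 bp
Sorted largest to smallest: 663, 533, 447, 90, 72 bp.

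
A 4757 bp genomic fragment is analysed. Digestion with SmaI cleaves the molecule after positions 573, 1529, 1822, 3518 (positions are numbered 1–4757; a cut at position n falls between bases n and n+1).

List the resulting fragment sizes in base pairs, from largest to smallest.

Linear molecule, 4 cuts → 5 fragments:
  573 − 0 = 573 bp
  1529 − 573 = 956 bp
  1822 − 1529 = 293 bp
  3518 − 1822 = 1696 bp
  4757 − 3518 = 1239 bp
Sorted largest to smallest: 1696, 1239, 956, 573, 293 bp.

1696, 1239, 956, 573, 293 bp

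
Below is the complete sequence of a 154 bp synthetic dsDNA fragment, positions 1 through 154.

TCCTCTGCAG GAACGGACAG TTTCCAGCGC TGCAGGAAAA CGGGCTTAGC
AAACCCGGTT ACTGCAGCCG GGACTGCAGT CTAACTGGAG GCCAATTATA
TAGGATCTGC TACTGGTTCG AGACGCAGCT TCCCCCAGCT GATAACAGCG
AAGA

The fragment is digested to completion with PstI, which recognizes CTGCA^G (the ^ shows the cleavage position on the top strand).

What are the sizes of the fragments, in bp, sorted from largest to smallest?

PstI sites (CTGCAG) start at positions 5, 30, 62, 74.
PstI cuts after base 5 of each site (before the last base), so after positions 9, 34, 66, 78.
Linear molecule, 4 cuts → 5 fragments:
  1–9 → 9 bp
  10–34 → 25 bp
  35–66 → 32 bp
  67–78 → 12 bp
  79–154 → 76 bp
Sorted largest to smallest: 76, 32, 25, 12, 9 bp.

76, 32, 25, 12, 9 bp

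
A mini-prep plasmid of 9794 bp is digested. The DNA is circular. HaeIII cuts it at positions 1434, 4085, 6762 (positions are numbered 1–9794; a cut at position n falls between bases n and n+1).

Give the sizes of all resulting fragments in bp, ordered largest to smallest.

4466, 2677, 2651 bp

Circular molecule, 3 cuts → 3 fragments:
  4085 − 1434 = 2651 bp
  6762 − 4085 = 2677 bp
  wrap: 9794 − 6762 + 1434 = 4466 bp
Sorted largest to smallest: 4466, 2677, 2651 bp.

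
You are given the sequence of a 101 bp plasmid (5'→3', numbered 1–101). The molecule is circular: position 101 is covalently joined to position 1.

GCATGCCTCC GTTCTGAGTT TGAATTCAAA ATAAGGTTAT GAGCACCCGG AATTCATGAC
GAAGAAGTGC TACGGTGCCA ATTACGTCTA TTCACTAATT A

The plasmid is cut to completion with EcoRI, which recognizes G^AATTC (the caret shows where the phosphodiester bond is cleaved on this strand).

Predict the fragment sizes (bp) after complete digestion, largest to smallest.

73, 28 bp

EcoRI sites (GAATTC) start at positions 22, 50.
EcoRI cuts after the first base of each site, so after positions 22, 50.
Circular molecule, 2 cuts → 2 fragments:
  23–50 → 28 bp
  51–101 then 1–22 → 51 + 22 = 73 bp
Sorted largest to smallest: 73, 28 bp.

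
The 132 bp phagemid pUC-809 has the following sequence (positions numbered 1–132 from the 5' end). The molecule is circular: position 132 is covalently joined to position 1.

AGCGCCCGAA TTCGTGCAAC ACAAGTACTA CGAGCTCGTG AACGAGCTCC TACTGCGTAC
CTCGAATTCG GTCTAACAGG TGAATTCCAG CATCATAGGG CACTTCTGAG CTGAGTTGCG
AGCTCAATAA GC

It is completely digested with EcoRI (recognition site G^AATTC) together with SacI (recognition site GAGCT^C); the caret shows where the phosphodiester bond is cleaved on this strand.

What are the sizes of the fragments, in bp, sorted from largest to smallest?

EcoRI sites (GAATTC) start at positions 8, 64, 82.
EcoRI cuts after the first base of each site, so after positions 8, 64, 82.
SacI sites (GAGCTC) start at positions 32, 44, 120.
SacI cuts after base 5 of each site (before the last base), so after positions 36, 48, 124.
Combined cut positions: 8, 36, 48, 64, 82, 124.
Circular molecule, 6 cuts → 6 fragments:
  9–36 → 28 bp
  37–48 → 12 bp
  49–64 → 16 bp
  65–82 → 18 bp
  83–124 → 42 bp
  125–132 then 1–8 → 8 + 8 = 16 bp
Sorted largest to smallest: 42, 28, 18, 16, 16, 12 bp.

42, 28, 18, 16, 16, 12 bp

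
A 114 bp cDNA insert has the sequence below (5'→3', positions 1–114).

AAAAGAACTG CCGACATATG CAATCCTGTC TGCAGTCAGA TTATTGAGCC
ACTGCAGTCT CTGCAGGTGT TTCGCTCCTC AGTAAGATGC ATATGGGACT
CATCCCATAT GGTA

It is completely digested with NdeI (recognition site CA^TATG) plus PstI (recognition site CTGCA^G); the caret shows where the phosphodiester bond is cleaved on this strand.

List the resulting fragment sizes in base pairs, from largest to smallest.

NdeI sites (CATATG) start at positions 15, 90, 106.
NdeI cuts after base 2 of each site, so after positions 16, 91, 107.
PstI sites (CTGCAG) start at positions 30, 52, 61.
PstI cuts after base 5 of each site (before the last base), so after positions 34, 56, 65.
Combined cut positions: 16, 34, 56, 65, 91, 107.
Linear molecule, 6 cuts → 7 fragments:
  1–16 → 16 bp
  17–34 → 18 bp
  35–56 → 22 bp
  57–65 → 9 bp
  66–91 → 26 bp
  92–107 → 16 bp
  108–114 → 7 bp
Sorted largest to smallest: 26, 22, 18, 16, 16, 9, 7 bp.

26, 22, 18, 16, 16, 9, 7 bp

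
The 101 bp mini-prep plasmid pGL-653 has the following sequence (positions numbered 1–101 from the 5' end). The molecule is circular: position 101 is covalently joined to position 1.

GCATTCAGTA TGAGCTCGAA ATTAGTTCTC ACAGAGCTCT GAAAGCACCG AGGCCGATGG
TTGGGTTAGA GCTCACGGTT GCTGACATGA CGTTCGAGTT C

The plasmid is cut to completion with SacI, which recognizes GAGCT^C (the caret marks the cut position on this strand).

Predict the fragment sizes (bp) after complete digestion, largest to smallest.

SacI sites (GAGCTC) start at positions 12, 34, 69.
SacI cuts after base 5 of each site (before the last base), so after positions 16, 38, 73.
Circular molecule, 3 cuts → 3 fragments:
  17–38 → 22 bp
  39–73 → 35 bp
  74–101 then 1–16 → 28 + 16 = 44 bp
Sorted largest to smallest: 44, 35, 22 bp.

44, 35, 22 bp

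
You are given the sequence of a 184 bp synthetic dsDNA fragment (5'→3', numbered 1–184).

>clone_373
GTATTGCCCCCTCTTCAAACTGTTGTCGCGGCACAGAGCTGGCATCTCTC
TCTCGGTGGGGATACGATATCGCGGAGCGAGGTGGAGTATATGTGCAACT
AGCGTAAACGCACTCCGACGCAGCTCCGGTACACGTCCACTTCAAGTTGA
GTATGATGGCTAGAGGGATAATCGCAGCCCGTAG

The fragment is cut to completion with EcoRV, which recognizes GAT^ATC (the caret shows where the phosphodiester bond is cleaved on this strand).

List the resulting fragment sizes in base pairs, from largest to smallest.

The EcoRV site (GATATC) starts at position 66.
EcoRV cuts after base 3 of each site, so after position 68.
Linear molecule, 1 cut → 2 fragments:
  1–68 → 68 bp
  69–184 → 116 bp
Sorted largest to smallest: 116, 68 bp.

116, 68 bp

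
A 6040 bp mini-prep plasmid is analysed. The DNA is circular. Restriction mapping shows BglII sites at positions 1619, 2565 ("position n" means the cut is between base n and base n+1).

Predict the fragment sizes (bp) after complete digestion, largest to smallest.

Circular molecule, 2 cuts → 2 fragments:
  2565 − 1619 = 946 bp
  wrap: 6040 − 2565 + 1619 = 5094 bp
Sorted largest to smallest: 5094, 946 bp.

5094, 946 bp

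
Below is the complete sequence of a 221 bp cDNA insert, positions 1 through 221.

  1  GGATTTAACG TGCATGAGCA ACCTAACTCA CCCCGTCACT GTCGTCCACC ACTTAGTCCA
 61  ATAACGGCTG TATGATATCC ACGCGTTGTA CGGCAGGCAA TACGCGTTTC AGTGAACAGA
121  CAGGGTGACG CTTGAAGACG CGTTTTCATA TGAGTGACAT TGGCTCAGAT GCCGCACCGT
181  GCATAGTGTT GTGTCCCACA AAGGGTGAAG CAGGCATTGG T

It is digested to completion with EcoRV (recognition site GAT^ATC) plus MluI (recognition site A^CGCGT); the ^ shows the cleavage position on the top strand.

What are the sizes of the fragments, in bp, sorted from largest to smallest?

The EcoRV site (GATATC) starts at position 74.
EcoRV cuts after base 3 of each site, so after position 76.
MluI sites (ACGCGT) start at positions 81, 102, 138.
MluI cuts after the first base of each site, so after positions 81, 102, 138.
Combined cut positions: 76, 81, 102, 138.
Linear molecule, 4 cuts → 5 fragments:
  1–76 → 76 bp
  77–81 → 5 bp
  82–102 → 21 bp
  103–138 → 36 bp
  139–221 → 83 bp
Sorted largest to smallest: 83, 76, 36, 21, 5 bp.

83, 76, 36, 21, 5 bp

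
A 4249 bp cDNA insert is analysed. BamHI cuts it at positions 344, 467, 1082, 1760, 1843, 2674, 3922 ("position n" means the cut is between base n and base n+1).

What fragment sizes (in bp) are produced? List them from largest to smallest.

Linear molecule, 7 cuts → 8 fragments:
  344 − 0 = 344 bp
  467 − 344 = 123 bp
  1082 − 467 = 615 bp
  1760 − 1082 = 678 bp
  1843 − 1760 = 83 bp
  2674 − 1843 = 831 bp
  3922 − 2674 = 1248 bp
  4249 − 3922 = 327 bp
Sorted largest to smallest: 1248, 831, 678, 615, 344, 327, 123, 83 bp.

1248, 831, 678, 615, 344, 327, 123, 83 bp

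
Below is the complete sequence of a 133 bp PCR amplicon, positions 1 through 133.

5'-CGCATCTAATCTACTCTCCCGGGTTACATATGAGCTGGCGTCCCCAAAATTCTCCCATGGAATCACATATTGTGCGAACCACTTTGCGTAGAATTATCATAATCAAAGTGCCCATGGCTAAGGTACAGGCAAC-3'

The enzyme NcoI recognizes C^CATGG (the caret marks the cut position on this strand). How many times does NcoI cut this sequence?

CCATGG occurs starting at positions 55, 112.
NcoI cuts at 2 sites.

2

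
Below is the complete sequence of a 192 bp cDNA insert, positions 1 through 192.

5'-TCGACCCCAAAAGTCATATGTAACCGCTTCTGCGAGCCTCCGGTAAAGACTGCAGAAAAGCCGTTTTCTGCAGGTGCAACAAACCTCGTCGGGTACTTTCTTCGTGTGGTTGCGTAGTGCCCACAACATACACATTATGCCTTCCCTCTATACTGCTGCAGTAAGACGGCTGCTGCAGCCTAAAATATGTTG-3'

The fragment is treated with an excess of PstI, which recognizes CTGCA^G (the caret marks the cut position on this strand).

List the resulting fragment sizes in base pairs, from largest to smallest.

PstI sites (CTGCAG) start at positions 50, 68, 156, 173.
PstI cuts after base 5 of each site (before the last base), so after positions 54, 72, 160, 177.
Linear molecule, 4 cuts → 5 fragments:
  1–54 → 54 bp
  55–72 → 18 bp
  73–160 → 88 bp
  161–177 → 17 bp
  178–192 → 15 bp
Sorted largest to smallest: 88, 54, 18, 17, 15 bp.

88, 54, 18, 17, 15 bp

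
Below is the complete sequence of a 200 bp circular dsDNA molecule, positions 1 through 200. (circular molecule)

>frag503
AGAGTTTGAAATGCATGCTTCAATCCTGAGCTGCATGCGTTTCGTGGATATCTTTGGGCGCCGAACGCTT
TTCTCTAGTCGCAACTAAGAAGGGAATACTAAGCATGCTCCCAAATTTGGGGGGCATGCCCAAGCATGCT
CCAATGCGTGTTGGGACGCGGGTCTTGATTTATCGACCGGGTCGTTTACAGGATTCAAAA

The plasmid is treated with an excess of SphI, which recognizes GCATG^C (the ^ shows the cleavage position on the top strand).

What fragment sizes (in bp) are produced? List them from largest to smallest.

SphI sites (GCATGC) start at positions 13, 33, 103, 124, 134.
SphI cuts after base 5 of each site (before the last base), so after positions 17, 37, 107, 128, 138.
Circular molecule, 5 cuts → 5 fragments:
  18–37 → 20 bp
  38–107 → 70 bp
  108–128 → 21 bp
  129–138 → 10 bp
  139–200 then 1–17 → 62 + 17 = 79 bp
Sorted largest to smallest: 79, 70, 21, 20, 10 bp.

79, 70, 21, 20, 10 bp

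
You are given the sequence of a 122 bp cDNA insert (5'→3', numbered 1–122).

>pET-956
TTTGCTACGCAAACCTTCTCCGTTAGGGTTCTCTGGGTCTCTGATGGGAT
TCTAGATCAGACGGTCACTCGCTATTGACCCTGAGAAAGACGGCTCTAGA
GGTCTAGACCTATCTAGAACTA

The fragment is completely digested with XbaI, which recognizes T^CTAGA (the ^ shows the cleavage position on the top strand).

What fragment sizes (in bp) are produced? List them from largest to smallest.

51, 44, 10, 9, 8 bp

XbaI sites (TCTAGA) start at positions 51, 95, 103, 113.
XbaI cuts after the first base of each site, so after positions 51, 95, 103, 113.
Linear molecule, 4 cuts → 5 fragments:
  1–51 → 51 bp
  52–95 → 44 bp
  96–103 → 8 bp
  104–113 → 10 bp
  114–122 → 9 bp
Sorted largest to smallest: 51, 44, 10, 9, 8 bp.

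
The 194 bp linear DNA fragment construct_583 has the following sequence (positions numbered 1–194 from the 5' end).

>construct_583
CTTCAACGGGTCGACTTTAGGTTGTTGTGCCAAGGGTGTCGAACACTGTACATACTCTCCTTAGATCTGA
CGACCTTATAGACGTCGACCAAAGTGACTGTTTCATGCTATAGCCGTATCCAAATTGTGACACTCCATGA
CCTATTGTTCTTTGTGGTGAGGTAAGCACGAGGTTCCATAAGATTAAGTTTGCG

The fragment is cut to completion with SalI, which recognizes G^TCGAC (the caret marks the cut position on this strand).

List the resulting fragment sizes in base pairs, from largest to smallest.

110, 74, 10 bp

SalI sites (GTCGAC) start at positions 10, 84.
SalI cuts after the first base of each site, so after positions 10, 84.
Linear molecule, 2 cuts → 3 fragments:
  1–10 → 10 bp
  11–84 → 74 bp
  85–194 → 110 bp
Sorted largest to smallest: 110, 74, 10 bp.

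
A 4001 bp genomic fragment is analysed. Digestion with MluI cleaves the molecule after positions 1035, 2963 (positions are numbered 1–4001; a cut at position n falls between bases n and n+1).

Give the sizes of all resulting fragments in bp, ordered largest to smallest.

Linear molecule, 2 cuts → 3 fragments:
  1035 − 0 = 1035 bp
  2963 − 1035 = 1928 bp
  4001 − 2963 = 1038 bp
Sorted largest to smallest: 1928, 1038, 1035 bp.

1928, 1038, 1035 bp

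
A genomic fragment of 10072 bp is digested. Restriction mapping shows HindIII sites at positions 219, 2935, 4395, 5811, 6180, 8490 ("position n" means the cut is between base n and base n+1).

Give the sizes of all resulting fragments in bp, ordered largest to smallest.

Linear molecule, 6 cuts → 7 fragments:
  219 − 0 = 219 bp
  2935 − 219 = 2716 bp
  4395 − 2935 = 1460 bp
  5811 − 4395 = 1416 bp
  6180 − 5811 = 369 bp
  8490 − 6180 = 2310 bp
  10072 − 8490 = 1582 bp
Sorted largest to smallest: 2716, 2310, 1582, 1460, 1416, 369, 219 bp.

2716, 2310, 1582, 1460, 1416, 369, 219 bp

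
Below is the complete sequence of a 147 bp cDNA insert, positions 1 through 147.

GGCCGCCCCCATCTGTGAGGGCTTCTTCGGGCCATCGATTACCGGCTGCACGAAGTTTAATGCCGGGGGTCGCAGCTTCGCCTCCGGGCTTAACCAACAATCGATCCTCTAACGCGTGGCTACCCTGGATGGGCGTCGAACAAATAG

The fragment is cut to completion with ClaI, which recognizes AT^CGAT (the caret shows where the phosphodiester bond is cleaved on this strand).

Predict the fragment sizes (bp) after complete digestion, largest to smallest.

66, 46, 35 bp

ClaI sites (ATCGAT) start at positions 34, 100.
ClaI cuts after base 2 of each site, so after positions 35, 101.
Linear molecule, 2 cuts → 3 fragments:
  1–35 → 35 bp
  36–101 → 66 bp
  102–147 → 46 bp
Sorted largest to smallest: 66, 46, 35 bp.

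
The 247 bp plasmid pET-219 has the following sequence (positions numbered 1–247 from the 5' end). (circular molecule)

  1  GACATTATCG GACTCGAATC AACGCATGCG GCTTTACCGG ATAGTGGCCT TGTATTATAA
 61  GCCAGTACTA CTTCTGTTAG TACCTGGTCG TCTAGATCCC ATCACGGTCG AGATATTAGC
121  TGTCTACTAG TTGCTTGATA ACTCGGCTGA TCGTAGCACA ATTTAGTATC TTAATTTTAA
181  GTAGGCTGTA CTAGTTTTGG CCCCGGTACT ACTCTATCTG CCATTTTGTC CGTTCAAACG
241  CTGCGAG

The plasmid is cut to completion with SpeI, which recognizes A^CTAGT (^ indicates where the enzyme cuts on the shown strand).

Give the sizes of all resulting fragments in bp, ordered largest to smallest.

SpeI sites (ACTAGT) start at positions 126, 190.
SpeI cuts after the first base of each site, so after positions 126, 190.
Circular molecule, 2 cuts → 2 fragments:
  127–190 → 64 bp
  191–247 then 1–126 → 57 + 126 = 183 bp
Sorted largest to smallest: 183, 64 bp.

183, 64 bp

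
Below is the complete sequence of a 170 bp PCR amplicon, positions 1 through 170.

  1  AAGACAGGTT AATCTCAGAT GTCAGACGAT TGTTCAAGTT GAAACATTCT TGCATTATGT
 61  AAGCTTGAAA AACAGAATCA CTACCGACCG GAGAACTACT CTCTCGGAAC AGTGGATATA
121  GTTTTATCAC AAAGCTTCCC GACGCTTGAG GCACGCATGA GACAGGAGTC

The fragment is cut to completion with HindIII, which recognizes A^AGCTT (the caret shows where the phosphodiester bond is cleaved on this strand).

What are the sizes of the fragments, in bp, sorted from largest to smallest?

HindIII sites (AAGCTT) start at positions 61, 132.
HindIII cuts after the first base of each site, so after positions 61, 132.
Linear molecule, 2 cuts → 3 fragments:
  1–61 → 61 bp
  62–132 → 71 bp
  133–170 → 38 bp
Sorted largest to smallest: 71, 61, 38 bp.

71, 61, 38 bp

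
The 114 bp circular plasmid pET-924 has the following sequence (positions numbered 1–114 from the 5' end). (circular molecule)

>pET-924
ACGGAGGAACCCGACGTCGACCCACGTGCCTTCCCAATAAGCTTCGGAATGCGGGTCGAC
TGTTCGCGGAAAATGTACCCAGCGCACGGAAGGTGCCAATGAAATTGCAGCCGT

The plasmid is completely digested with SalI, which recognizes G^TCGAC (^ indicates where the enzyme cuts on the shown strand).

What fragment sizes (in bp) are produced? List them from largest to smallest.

SalI sites (GTCGAC) start at positions 16, 55.
SalI cuts after the first base of each site, so after positions 16, 55.
Circular molecule, 2 cuts → 2 fragments:
  17–55 → 39 bp
  56–114 then 1–16 → 59 + 16 = 75 bp
Sorted largest to smallest: 75, 39 bp.

75, 39 bp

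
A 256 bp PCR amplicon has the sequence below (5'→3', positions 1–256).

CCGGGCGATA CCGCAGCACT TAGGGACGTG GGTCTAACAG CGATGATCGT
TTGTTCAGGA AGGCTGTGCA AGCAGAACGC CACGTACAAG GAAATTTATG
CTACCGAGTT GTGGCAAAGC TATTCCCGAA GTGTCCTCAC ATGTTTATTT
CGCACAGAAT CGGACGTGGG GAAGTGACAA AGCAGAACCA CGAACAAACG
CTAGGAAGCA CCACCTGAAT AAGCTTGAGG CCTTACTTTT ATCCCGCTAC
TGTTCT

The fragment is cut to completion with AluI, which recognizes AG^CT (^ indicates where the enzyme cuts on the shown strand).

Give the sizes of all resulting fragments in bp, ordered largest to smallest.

119, 104, 33 bp

AluI sites (AGCT) start at positions 118, 222.
AluI cuts after base 2 of each site, so after positions 119, 223.
Linear molecule, 2 cuts → 3 fragments:
  1–119 → 119 bp
  120–223 → 104 bp
  224–256 → 33 bp
Sorted largest to smallest: 119, 104, 33 bp.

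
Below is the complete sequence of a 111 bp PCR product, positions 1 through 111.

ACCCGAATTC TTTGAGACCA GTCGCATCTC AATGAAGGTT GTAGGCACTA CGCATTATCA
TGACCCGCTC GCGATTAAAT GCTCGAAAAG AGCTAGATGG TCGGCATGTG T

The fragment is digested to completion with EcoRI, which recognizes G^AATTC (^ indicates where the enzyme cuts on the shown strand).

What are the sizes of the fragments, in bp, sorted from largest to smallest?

106, 5 bp

The EcoRI site (GAATTC) starts at position 5.
EcoRI cuts after the first base of each site, so after position 5.
Linear molecule, 1 cut → 2 fragments:
  1–5 → 5 bp
  6–111 → 106 bp
Sorted largest to smallest: 106, 5 bp.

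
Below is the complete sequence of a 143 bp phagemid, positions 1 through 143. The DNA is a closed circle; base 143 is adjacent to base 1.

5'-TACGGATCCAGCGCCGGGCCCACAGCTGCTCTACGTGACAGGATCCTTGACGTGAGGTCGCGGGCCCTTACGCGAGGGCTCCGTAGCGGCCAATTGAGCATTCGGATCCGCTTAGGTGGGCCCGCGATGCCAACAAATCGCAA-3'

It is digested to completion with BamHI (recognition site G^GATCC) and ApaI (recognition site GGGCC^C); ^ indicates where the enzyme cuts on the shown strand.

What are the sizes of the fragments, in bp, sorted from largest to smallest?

38, 25, 25, 21, 18, 16 bp

BamHI sites (GGATCC) start at positions 4, 41, 104.
BamHI cuts after the first base of each site, so after positions 4, 41, 104.
ApaI sites (GGGCCC) start at positions 16, 62, 118.
ApaI cuts after base 5 of each site (before the last base), so after positions 20, 66, 122.
Combined cut positions: 4, 20, 41, 66, 104, 122.
Circular molecule, 6 cuts → 6 fragments:
  5–20 → 16 bp
  21–41 → 21 bp
  42–66 → 25 bp
  67–104 → 38 bp
  105–122 → 18 bp
  123–143 then 1–4 → 21 + 4 = 25 bp
Sorted largest to smallest: 38, 25, 25, 21, 18, 16 bp.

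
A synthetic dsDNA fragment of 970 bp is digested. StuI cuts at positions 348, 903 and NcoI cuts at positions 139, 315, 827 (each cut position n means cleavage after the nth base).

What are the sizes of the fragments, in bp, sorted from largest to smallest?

479, 176, 139, 76, 67, 33 bp

Combined cut positions (sorted): 139, 315, 348, 827, 903.
Linear molecule, 5 cuts → 6 fragments:
  139 − 0 = 139 bp
  315 − 139 = 176 bp
  348 − 315 = 33 bp
  827 − 348 = 479 bp
  903 − 827 = 76 bp
  970 − 903 = 67 bp
Sorted largest to smallest: 479, 176, 139, 76, 67, 33 bp.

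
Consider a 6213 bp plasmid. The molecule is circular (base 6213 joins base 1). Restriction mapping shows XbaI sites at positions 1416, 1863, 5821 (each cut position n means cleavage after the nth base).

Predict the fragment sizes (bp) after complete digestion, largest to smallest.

3958, 1808, 447 bp

Circular molecule, 3 cuts → 3 fragments:
  1863 − 1416 = 447 bp
  5821 − 1863 = 3958 bp
  wrap: 6213 − 5821 + 1416 = 1808 bp
Sorted largest to smallest: 3958, 1808, 447 bp.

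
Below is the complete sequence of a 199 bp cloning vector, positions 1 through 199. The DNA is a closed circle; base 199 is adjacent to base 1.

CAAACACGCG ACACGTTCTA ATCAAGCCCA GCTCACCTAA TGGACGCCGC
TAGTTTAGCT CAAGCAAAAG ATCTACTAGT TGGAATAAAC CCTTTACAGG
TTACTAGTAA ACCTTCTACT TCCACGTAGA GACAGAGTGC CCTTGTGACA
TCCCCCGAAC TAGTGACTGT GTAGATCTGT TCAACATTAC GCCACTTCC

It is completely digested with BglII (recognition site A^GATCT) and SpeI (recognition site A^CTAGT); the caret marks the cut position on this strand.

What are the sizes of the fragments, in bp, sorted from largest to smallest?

95, 56, 28, 14, 6 bp

BglII sites (AGATCT) start at positions 69, 173.
BglII cuts after the first base of each site, so after positions 69, 173.
SpeI sites (ACTAGT) start at positions 75, 103, 159.
SpeI cuts after the first base of each site, so after positions 75, 103, 159.
Combined cut positions: 69, 75, 103, 159, 173.
Circular molecule, 5 cuts → 5 fragments:
  70–75 → 6 bp
  76–103 → 28 bp
  104–159 → 56 bp
  160–173 → 14 bp
  174–199 then 1–69 → 26 + 69 = 95 bp
Sorted largest to smallest: 95, 56, 28, 14, 6 bp.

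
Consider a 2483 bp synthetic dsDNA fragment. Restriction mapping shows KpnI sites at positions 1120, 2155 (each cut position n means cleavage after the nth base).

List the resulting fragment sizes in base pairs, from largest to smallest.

1120, 1035, 328 bp

Linear molecule, 2 cuts → 3 fragments:
  1120 − 0 = 1120 bp
  2155 − 1120 = 1035 bp
  2483 − 2155 = 328 bp
Sorted largest to smallest: 1120, 1035, 328 bp.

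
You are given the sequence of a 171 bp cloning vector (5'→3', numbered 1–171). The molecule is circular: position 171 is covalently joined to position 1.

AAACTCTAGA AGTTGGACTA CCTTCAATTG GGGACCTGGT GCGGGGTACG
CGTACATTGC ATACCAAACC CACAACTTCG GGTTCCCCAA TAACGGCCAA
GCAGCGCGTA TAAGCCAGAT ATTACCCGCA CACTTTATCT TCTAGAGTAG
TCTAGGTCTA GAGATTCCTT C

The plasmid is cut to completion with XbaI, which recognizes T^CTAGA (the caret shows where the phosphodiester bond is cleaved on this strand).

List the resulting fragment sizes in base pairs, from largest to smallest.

136, 19, 16 bp

XbaI sites (TCTAGA) start at positions 5, 141, 157.
XbaI cuts after the first base of each site, so after positions 5, 141, 157.
Circular molecule, 3 cuts → 3 fragments:
  6–141 → 136 bp
  142–157 → 16 bp
  158–171 then 1–5 → 14 + 5 = 19 bp
Sorted largest to smallest: 136, 19, 16 bp.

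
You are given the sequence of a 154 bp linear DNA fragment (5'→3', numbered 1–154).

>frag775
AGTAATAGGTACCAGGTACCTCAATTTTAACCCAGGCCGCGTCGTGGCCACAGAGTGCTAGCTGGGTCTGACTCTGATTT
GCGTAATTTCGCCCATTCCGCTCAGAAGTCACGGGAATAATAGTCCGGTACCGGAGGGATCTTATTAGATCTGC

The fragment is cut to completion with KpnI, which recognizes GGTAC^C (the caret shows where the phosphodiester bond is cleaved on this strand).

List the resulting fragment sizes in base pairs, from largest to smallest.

112, 23, 12, 7 bp

KpnI sites (GGTACC) start at positions 8, 15, 127.
KpnI cuts after base 5 of each site (before the last base), so after positions 12, 19, 131.
Linear molecule, 3 cuts → 4 fragments:
  1–12 → 12 bp
  13–19 → 7 bp
  20–131 → 112 bp
  132–154 → 23 bp
Sorted largest to smallest: 112, 23, 12, 7 bp.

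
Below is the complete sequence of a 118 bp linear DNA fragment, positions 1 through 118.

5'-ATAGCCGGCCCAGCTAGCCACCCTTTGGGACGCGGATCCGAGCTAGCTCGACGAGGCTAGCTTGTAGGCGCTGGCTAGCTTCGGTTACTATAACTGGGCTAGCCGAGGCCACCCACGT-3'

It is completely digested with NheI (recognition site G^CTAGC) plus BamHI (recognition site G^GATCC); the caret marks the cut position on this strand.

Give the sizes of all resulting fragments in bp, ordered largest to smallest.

NheI sites (GCTAGC) start at positions 13, 42, 56, 74, 98.
NheI cuts after the first base of each site, so after positions 13, 42, 56, 74, 98.
The BamHI site (GGATCC) starts at position 34.
BamHI cuts after the first base of each site, so after position 34.
Combined cut positions: 13, 34, 42, 56, 74, 98.
Linear molecule, 6 cuts → 7 fragments:
  1–13 → 13 bp
  14–34 → 21 bp
  35–42 → 8 bp
  43–56 → 14 bp
  57–74 → 18 bp
  75–98 → 24 bp
  99–118 → 20 bp
Sorted largest to smallest: 24, 21, 20, 18, 14, 13, 8 bp.

24, 21, 20, 18, 14, 13, 8 bp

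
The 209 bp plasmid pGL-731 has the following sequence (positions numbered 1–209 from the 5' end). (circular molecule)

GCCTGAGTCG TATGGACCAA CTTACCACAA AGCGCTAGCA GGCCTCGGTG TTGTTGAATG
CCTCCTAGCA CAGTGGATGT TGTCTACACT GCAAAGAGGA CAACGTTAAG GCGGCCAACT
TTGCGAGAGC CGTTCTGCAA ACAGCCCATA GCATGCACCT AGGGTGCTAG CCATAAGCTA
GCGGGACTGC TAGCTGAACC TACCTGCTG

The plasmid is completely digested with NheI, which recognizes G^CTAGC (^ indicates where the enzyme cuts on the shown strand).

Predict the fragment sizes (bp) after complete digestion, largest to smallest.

NheI sites (GCTAGC) start at positions 34, 166, 177, 189.
NheI cuts after the first base of each site, so after positions 34, 166, 177, 189.
Circular molecule, 4 cuts → 4 fragments:
  35–166 → 132 bp
  167–177 → 11 bp
  178–189 → 12 bp
  190–209 then 1–34 → 20 + 34 = 54 bp
Sorted largest to smallest: 132, 54, 12, 11 bp.

132, 54, 12, 11 bp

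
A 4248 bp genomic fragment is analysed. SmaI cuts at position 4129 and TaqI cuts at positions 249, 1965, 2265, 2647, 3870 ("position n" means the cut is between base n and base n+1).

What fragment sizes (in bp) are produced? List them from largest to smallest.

1716, 1223, 382, 300, 259, 249, 119 bp

Combined cut positions (sorted): 249, 1965, 2265, 2647, 3870, 4129.
Linear molecule, 6 cuts → 7 fragments:
  249 − 0 = 249 bp
  1965 − 249 = 1716 bp
  2265 − 1965 = 300 bp
  2647 − 2265 = 382 bp
  3870 − 2647 = 1223 bp
  4129 − 3870 = 259 bp
  4248 − 4129 = 119 bp
Sorted largest to smallest: 1716, 1223, 382, 300, 259, 249, 119 bp.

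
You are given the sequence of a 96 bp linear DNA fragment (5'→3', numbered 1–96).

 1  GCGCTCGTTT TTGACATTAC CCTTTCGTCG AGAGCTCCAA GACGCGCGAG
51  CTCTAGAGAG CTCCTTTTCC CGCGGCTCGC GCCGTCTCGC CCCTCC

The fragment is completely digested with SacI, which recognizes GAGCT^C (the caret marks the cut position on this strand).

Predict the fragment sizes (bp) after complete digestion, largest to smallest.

36, 34, 16, 10 bp

SacI sites (GAGCTC) start at positions 32, 48, 58.
SacI cuts after base 5 of each site (before the last base), so after positions 36, 52, 62.
Linear molecule, 3 cuts → 4 fragments:
  1–36 → 36 bp
  37–52 → 16 bp
  53–62 → 10 bp
  63–96 → 34 bp
Sorted largest to smallest: 36, 34, 16, 10 bp.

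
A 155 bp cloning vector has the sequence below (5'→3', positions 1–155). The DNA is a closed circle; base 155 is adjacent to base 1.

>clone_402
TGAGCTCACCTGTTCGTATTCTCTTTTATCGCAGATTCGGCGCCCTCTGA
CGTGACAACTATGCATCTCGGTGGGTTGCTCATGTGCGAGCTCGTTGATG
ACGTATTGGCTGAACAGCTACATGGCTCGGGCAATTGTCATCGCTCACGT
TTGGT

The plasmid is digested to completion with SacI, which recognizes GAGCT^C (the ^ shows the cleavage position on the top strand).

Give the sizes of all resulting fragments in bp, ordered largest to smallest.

86, 69 bp

SacI sites (GAGCTC) start at positions 2, 88.
SacI cuts after base 5 of each site (before the last base), so after positions 6, 92.
Circular molecule, 2 cuts → 2 fragments:
  7–92 → 86 bp
  93–155 then 1–6 → 63 + 6 = 69 bp
Sorted largest to smallest: 86, 69 bp.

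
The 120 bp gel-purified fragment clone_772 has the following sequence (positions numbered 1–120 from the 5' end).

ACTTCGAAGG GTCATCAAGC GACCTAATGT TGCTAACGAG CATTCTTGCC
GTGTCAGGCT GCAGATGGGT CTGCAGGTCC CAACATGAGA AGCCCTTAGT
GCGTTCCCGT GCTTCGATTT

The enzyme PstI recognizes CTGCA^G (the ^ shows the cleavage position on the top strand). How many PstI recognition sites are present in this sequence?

CTGCAG occurs starting at positions 59, 71.
PstI cuts at 2 sites.

2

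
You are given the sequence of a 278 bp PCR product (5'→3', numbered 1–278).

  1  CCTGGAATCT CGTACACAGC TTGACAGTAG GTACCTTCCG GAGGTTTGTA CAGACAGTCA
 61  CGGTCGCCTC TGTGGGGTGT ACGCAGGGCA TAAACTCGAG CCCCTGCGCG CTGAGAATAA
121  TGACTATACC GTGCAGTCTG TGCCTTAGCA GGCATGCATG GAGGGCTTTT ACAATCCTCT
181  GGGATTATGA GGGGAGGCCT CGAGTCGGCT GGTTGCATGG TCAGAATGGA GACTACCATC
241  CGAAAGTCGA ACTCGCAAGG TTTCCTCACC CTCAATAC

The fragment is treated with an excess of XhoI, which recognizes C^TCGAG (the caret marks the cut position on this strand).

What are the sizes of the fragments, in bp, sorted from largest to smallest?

104, 95, 79 bp

XhoI sites (CTCGAG) start at positions 95, 199.
XhoI cuts after the first base of each site, so after positions 95, 199.
Linear molecule, 2 cuts → 3 fragments:
  1–95 → 95 bp
  96–199 → 104 bp
  200–278 → 79 bp
Sorted largest to smallest: 104, 95, 79 bp.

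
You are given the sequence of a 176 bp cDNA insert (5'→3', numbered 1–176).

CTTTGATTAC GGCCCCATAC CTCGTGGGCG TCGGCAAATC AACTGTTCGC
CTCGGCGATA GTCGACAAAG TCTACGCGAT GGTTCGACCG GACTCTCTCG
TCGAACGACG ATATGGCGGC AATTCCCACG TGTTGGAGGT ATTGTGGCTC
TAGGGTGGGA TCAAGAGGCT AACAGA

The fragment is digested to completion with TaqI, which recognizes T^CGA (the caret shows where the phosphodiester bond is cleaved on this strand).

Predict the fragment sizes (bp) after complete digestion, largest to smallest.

75, 62, 22, 17 bp

TaqI sites (TCGA) start at positions 62, 84, 101.
TaqI cuts after the first base of each site, so after positions 62, 84, 101.
Linear molecule, 3 cuts → 4 fragments:
  1–62 → 62 bp
  63–84 → 22 bp
  85–101 → 17 bp
  102–176 → 75 bp
Sorted largest to smallest: 75, 62, 22, 17 bp.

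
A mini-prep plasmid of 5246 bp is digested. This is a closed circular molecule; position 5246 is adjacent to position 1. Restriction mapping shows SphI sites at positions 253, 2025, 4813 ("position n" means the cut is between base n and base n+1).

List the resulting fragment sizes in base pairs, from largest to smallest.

2788, 1772, 686 bp

Circular molecule, 3 cuts → 3 fragments:
  2025 − 253 = 1772 bp
  4813 − 2025 = 2788 bp
  wrap: 5246 − 4813 + 253 = 686 bp
Sorted largest to smallest: 2788, 1772, 686 bp.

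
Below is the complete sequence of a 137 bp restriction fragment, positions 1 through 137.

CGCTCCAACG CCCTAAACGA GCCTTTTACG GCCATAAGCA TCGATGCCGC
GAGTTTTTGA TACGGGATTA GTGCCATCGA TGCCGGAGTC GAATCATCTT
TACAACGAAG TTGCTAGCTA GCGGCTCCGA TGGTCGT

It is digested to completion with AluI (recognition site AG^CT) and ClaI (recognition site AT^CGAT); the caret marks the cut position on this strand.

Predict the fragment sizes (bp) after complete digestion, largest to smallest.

41, 40, 36, 20 bp

The AluI site (AGCT) starts at position 116.
AluI cuts after base 2 of each site, so after position 117.
ClaI sites (ATCGAT) start at positions 40, 76.
ClaI cuts after base 2 of each site, so after positions 41, 77.
Combined cut positions: 41, 77, 117.
Linear molecule, 3 cuts → 4 fragments:
  1–41 → 41 bp
  42–77 → 36 bp
  78–117 → 40 bp
  118–137 → 20 bp
Sorted largest to smallest: 41, 40, 36, 20 bp.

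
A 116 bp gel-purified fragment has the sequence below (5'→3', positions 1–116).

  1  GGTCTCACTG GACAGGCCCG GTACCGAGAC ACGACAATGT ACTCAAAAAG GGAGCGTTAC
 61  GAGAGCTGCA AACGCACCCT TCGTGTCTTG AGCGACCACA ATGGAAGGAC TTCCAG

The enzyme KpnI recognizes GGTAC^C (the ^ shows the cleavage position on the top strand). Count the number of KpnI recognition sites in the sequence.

1

GGTACC occurs starting at position 20.
KpnI cuts at 1 site.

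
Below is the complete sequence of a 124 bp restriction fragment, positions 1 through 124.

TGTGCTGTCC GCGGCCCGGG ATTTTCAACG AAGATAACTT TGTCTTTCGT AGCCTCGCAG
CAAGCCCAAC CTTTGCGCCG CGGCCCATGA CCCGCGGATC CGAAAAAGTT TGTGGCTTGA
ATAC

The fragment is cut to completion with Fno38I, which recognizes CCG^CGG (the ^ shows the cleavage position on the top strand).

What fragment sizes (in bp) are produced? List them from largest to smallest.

69, 30, 14, 11 bp

Fno38I sites (CCGCGG) start at positions 9, 78, 92.
Fno38I cuts after base 3 of each site, so after positions 11, 80, 94.
Linear molecule, 3 cuts → 4 fragments:
  1–11 → 11 bp
  12–80 → 69 bp
  81–94 → 14 bp
  95–124 → 30 bp
Sorted largest to smallest: 69, 30, 14, 11 bp.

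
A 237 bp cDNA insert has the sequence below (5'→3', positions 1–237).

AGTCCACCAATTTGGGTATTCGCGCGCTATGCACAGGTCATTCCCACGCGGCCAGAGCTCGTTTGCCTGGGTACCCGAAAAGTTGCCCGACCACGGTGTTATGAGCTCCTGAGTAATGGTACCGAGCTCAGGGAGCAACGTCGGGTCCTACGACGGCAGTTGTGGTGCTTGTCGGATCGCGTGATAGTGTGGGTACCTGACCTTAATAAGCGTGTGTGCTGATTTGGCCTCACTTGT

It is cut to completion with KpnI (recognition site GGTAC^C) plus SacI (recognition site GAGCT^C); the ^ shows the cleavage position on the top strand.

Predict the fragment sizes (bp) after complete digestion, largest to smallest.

68, 59, 41, 33, 15, 15, 6 bp

KpnI sites (GGTACC) start at positions 70, 118, 192.
KpnI cuts after base 5 of each site (before the last base), so after positions 74, 122, 196.
SacI sites (GAGCTC) start at positions 55, 103, 124.
SacI cuts after base 5 of each site (before the last base), so after positions 59, 107, 128.
Combined cut positions: 59, 74, 107, 122, 128, 196.
Linear molecule, 6 cuts → 7 fragments:
  1–59 → 59 bp
  60–74 → 15 bp
  75–107 → 33 bp
  108–122 → 15 bp
  123–128 → 6 bp
  129–196 → 68 bp
  197–237 → 41 bp
Sorted largest to smallest: 68, 59, 41, 33, 15, 15, 6 bp.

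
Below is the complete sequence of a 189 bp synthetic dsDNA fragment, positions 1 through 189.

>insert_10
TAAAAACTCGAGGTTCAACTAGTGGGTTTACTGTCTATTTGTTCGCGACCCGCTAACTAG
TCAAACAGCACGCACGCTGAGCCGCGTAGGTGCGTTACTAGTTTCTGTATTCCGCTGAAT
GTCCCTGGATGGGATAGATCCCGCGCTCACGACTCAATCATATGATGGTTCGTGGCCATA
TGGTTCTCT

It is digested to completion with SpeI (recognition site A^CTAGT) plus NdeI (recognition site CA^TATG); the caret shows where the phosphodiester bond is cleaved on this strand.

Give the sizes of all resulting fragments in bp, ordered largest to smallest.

SpeI sites (ACTAGT) start at positions 18, 56, 97.
SpeI cuts after the first base of each site, so after positions 18, 56, 97.
NdeI sites (CATATG) start at positions 159, 177.
NdeI cuts after base 2 of each site, so after positions 160, 178.
Combined cut positions: 18, 56, 97, 160, 178.
Linear molecule, 5 cuts → 6 fragments:
  1–18 → 18 bp
  19–56 → 38 bp
  57–97 → 41 bp
  98–160 → 63 bp
  161–178 → 18 bp
  179–189 → 11 bp
Sorted largest to smallest: 63, 41, 38, 18, 18, 11 bp.

63, 41, 38, 18, 18, 11 bp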